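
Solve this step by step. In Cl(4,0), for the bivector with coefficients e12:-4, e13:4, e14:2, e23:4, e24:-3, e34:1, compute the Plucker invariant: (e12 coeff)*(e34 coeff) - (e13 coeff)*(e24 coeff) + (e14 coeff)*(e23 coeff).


Plucker relation: af - be + cd
a*f = (-4)*1 = -4
b*e = 4*(-3) = -12
c*d = 2*4 = 8
af - be + cd = -4 - (-12) + 8
= 16


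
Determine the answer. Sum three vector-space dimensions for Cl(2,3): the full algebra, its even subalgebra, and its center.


n = 2 + 3 = 5
Total dim = 2^5 = 32
Even subalgebra dim = 2^4 = 16
n is odd, so center dim = 2
Sum = 32 + 16 + 2 = 50


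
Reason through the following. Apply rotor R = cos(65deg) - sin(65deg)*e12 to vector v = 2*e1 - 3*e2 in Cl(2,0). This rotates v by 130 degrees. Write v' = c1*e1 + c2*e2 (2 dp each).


Rotor R = cos(65deg) - sin(65deg)*e12
Rotation angle theta = 2 * 65 = 130 degrees
v' = R*v*~R rotates v by theta.
cos(130deg) = -0.6428, sin(130deg) = 0.7660
v'_1 = 2*cos(130deg) - (-3)*sin(130deg)
= 2*(-0.6428) - (-3)*0.7660
= 1.01
v'_2 = 2*sin(130deg) + (-3)*cos(130deg)
= 2*0.7660 + (-3)*(-0.6428)
= 3.46
v' = 1.01*e1 + 3.46*e2


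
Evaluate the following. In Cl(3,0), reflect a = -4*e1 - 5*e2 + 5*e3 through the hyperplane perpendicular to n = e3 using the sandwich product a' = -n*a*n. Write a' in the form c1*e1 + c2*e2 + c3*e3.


Reflection formula: a' = -n*a*n, with n = e3 (unit vector, n^2 = 1).
For reflection through hyperplane perp to e3:
The component along e3 flips sign, others stay.
a = (-4, -5, 5)
a' = (-4, -5, -5)
a' = -4*e1 - 5*e2 - 5*e3


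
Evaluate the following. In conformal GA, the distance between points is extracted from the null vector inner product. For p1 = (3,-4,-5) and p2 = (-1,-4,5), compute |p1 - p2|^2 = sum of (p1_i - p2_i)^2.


p1 - p2 = (4, 0, -10)
|p1 - p2|^2 = 4^2 + 0^2 + (-10)^2
= 16 + 0 + 100
= 116


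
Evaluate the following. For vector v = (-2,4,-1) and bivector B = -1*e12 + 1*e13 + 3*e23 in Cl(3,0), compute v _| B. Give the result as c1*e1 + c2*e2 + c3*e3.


Left contraction v _| B = <vB>_1 (grade-1 part of the geometric product vB).
Using e1_|e12 = e2, e2_|e12 = -e1, e1_|e13 = e3, e3_|e13 = -e1, e2_|e23 = e3, e3_|e23 = -e2:
e1 coeff: -v2*b12 - v3*b13 = -(4)*(-1) - (-1)*(1) = 5
e2 coeff: v1*b12 - v3*b23 = (-2)*(-1) - (-1)*(3) = 5
e3 coeff: v1*b13 + v2*b23 = (-2)*(1) + (4)*(3) = 10
v _| B = 5*e1 + 5*e2 + 10*e3


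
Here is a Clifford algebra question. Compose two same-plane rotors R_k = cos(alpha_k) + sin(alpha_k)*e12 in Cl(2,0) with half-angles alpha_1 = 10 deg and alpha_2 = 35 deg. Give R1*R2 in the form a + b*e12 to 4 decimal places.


Same-plane rotors commute and their half-angles add:
R1*R2 = cos(a1 + a2) + sin(a1 + a2)*e12.
a1 + a2 = 10 + 35 = 45 deg
cos(45 deg) = 0.7071
sin(45 deg) = 0.7071
R1*R2 = 0.7071 + 0.7071*e12


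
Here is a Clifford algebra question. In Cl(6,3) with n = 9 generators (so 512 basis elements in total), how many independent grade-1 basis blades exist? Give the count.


Number of grade-k basis blades in Cl(p,q) with n = p + q is C(n, k).
n = 6 + 3 = 9
C(9, 1) = 9! / (1! * 8!)
= 362880 / (1 * 40320)
= 9


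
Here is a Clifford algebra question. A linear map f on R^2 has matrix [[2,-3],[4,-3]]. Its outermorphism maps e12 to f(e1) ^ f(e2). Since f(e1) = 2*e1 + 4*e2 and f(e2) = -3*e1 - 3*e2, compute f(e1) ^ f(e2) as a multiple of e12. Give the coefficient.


The outermorphism of a linear map f sends e1^e2 to f(e1)^f(e2).
f(e1) = 2*e1 + 4*e2
f(e2) = -3*e1 - 3*e2
f(e1) ^ f(e2) = (2*e1 + 4*e2) ^ (-3*e1 - 3*e2)
= 2*(-3)*e12 + 4*(-3)*e21
= (-6 - (-12))*e12
= 6*e12
Coefficient = 6


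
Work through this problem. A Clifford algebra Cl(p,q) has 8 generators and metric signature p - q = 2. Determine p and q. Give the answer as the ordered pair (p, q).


We need p + q = 8 and p - q = 2.
Adding: 2p = 8 + 2 = 10, so p = 5.
Then q = 8 - 5 = 3.
(p, q) = (5, 3)


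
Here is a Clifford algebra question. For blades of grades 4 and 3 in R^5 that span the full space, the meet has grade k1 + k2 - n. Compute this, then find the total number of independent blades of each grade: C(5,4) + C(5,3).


Meet grade = grade(A) + grade(B) - n
= 4 + 3 - 5 = 2
C(5,4) = 5
C(5,3) = 10
dim_A + dim_B = 5 + 10 = 15


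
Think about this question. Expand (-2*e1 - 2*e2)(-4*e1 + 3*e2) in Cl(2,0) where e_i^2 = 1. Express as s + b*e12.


Expand: (-2*e1 - 2*e2)(-4*e1 + 3*e2)
= (-2)*(-4)*e1e1 + (-2)*3*e1e2 + (-2)*(-4)*e2e1 + (-2)*3*e2e2
Using e1^2 = e2^2 = 1, e2e1 = -e1e2:
Scalar part s = (-2)*(-4) + (-2)*3 = 8 + (-6) = 2
Bivector part b = (-2)*3 - (-2)*(-4) = -6 - 8 = -14
uv = 2 - 14*e12


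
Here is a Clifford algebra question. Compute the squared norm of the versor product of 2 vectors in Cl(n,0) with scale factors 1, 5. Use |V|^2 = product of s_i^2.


Each vector v_i has |v_i|^2 = s_i^2
Squared scales: 1^2 = 1, 5^2 = 25
|V|^2 = 1 * 25
= 25


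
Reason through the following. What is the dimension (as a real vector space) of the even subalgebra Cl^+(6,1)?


Even subalgebra dimension = 2^(n-1)
n = 6 + 1 = 7
2^(7 - 1) = 2^6 = 64
Verification: sum of C(7,k) for even k = 1 + 21 + 35 + 7 = 64
Result = 64


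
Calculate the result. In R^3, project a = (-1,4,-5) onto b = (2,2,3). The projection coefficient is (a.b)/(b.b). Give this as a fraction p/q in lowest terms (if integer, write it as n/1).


Projection coefficient = (a . b) / (b . b)
a . b = (-1)*2 + 4*2 + (-5)*3
= -2 + 8 + (-15) = -9
b . b = 2^2 + 2^2 + 3^2
= 4 + 4 + 9 = 17
Coefficient = -9/17
In lowest terms: -9/17


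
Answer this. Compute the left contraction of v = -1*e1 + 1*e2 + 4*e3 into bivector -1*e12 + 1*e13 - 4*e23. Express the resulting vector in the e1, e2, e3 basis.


Left contraction v _| B = <vB>_1 (grade-1 part of the geometric product vB).
Using e1_|e12 = e2, e2_|e12 = -e1, e1_|e13 = e3, e3_|e13 = -e1, e2_|e23 = e3, e3_|e23 = -e2:
e1 coeff: -v2*b12 - v3*b13 = -(1)*(-1) - (4)*(1) = -3
e2 coeff: v1*b12 - v3*b23 = (-1)*(-1) - (4)*(-4) = 17
e3 coeff: v1*b13 + v2*b23 = (-1)*(1) + (1)*(-4) = -5
v _| B = -3*e1 + 17*e2 - 5*e3


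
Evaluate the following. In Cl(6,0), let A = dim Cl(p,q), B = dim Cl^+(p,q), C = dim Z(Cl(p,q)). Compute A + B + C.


n = 6 + 0 = 6
Total dim = 2^6 = 64
Even subalgebra dim = 2^5 = 32
n is even, so center dim = 1
Sum = 64 + 32 + 1 = 97


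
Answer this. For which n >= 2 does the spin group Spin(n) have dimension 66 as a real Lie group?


dim Spin(n) = dim so(n) = n(n-1)/2.
Solve n(n-1)/2 = 66, i.e. n^2 - n - 132 = 0.
Discriminant = 1 + 8*66 = 529
n = (1 + sqrt(529))/2 = (1 + 23)/2 = 12


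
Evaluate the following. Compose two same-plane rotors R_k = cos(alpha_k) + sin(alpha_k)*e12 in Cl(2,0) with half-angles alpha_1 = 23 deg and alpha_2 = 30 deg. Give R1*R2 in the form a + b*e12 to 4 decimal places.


Same-plane rotors commute and their half-angles add:
R1*R2 = cos(a1 + a2) + sin(a1 + a2)*e12.
a1 + a2 = 23 + 30 = 53 deg
cos(53 deg) = 0.6018
sin(53 deg) = 0.7986
R1*R2 = 0.6018 + 0.7986*e12


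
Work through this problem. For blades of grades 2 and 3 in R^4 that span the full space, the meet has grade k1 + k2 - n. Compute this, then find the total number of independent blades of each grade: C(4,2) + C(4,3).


Meet grade = grade(A) + grade(B) - n
= 2 + 3 - 4 = 1
C(4,2) = 6
C(4,3) = 4
dim_A + dim_B = 6 + 4 = 10


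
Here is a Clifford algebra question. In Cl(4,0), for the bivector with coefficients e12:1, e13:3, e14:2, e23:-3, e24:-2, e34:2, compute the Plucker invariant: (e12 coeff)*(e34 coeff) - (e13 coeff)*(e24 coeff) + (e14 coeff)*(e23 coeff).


Plucker relation: af - be + cd
a*f = 1*2 = 2
b*e = 3*(-2) = -6
c*d = 2*(-3) = -6
af - be + cd = 2 - (-6) + (-6)
= 2


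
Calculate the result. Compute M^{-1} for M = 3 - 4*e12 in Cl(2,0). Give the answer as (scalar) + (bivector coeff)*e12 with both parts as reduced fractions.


M = 3 - 4*e12, where e12^2 = -1.
Since M commutes with its reverse ~M = a - b*e12, M * ~M = a^2 - b^2*e12^2 = a^2 + b^2.
So M^{-1} = ~M / (a^2 + b^2) = (a - b*e12)/(a^2 + b^2).
a^2 + b^2 = 9 + 16 = 25
Scalar part = 3/25 = 3/25
Bivector coeff = 4/25 = 4/25
M^{-1} = 3/25 + 4/25*e12


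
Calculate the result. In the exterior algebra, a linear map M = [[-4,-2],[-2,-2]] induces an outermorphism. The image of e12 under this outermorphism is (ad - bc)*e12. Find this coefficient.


The outermorphism of a linear map f sends e1^e2 to f(e1)^f(e2).
f(e1) = -4*e1 - 2*e2
f(e2) = -2*e1 - 2*e2
f(e1) ^ f(e2) = (-4*e1 - 2*e2) ^ (-2*e1 - 2*e2)
= (-4)*(-2)*e12 + (-2)*(-2)*e21
= (8 - 4)*e12
= 4*e12
Coefficient = 4


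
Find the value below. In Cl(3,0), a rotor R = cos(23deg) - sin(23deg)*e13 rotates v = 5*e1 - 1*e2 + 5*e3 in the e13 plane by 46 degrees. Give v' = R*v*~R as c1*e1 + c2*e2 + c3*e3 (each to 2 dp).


Rotor R = cos(23deg) - sin(23deg)*e13
Rotation angle theta = 2 * 23 = 46 degrees in the e13 plane (e1 -> e3).
The component perpendicular to the plane (e2) is invariant: v'_2 = v2 = -1.00
cos(46deg) = 0.6947, sin(46deg) = 0.7193
v'_1 = v1*cos(theta) - v3*sin(theta) = 5*0.6947 - 5*0.7193 = -0.12
v'_3 = v1*sin(theta) + v3*cos(theta) = 5*0.7193 + 5*0.6947 = 7.07
v' = -0.12*e1 - 1.00*e2 + 7.07*e3


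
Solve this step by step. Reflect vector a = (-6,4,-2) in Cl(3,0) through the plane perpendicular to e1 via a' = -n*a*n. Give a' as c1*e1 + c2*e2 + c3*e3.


Reflection formula: a' = -n*a*n, with n = e1 (unit vector, n^2 = 1).
For reflection through hyperplane perp to e1:
The component along e1 flips sign, others stay.
a = (-6, 4, -2)
a' = (6, 4, -2)
a' = 6*e1 + 4*e2 - 2*e3


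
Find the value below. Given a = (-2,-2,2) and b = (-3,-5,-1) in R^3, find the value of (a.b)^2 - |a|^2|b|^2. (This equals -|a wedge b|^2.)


a . b = (-2)*(-3) + (-2)*(-5) + 2*(-1)
= 6 + 10 + (-2) = 14
|a|^2 = (-2)^2 + (-2)^2 + 2^2 = 12
|b|^2 = (-3)^2 + (-5)^2 + (-1)^2 = 35
(a.b)^2 = 14^2 = 196
|a|^2 * |b|^2 = 12 * 35 = 420
Result = 196 - 420 = -224


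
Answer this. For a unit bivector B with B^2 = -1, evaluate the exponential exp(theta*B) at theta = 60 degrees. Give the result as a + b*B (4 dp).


For a unit bivector B with B^2 = -1, the exponential series gives
e^(theta*B) = cos(theta) + sin(theta)*B (the GA analogue of Euler's formula).
theta = 60 degrees = 1.047198 rad
cos(60 deg) = 0.5000
sin(60 deg) = 0.8660
exp(theta*B) = 0.5000 + 0.8660*B


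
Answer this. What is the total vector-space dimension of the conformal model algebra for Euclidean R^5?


The conformal model of R^5 uses Cl(6,1): the 5 Euclidean generators plus two extra orthogonal generators e+ (e+^2 = +1) and e- (e-^2 = -1), from which the null vectors e0, einf are built.
Number of generators m = 5 + 2 = 7.
dim Cl(p,q) = 2^m = 2^7 = 128


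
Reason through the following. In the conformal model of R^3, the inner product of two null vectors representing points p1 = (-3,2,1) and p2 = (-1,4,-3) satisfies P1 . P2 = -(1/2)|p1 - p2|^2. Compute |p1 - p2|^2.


p1 - p2 = (-2, -2, 4)
|p1 - p2|^2 = (-2)^2 + (-2)^2 + 4^2
= 4 + 4 + 16
= 24


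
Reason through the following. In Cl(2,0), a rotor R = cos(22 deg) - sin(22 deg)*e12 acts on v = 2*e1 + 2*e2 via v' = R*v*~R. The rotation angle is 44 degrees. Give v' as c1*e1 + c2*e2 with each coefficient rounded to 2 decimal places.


Rotor R = cos(22deg) - sin(22deg)*e12
Rotation angle theta = 2 * 22 = 44 degrees
v' = R*v*~R rotates v by theta.
cos(44deg) = 0.7193, sin(44deg) = 0.6947
v'_1 = 2*cos(44deg) - 2*sin(44deg)
= 2*0.7193 - 2*0.6947
= 0.05
v'_2 = 2*sin(44deg) + 2*cos(44deg)
= 2*0.6947 + 2*0.7193
= 2.83
v' = 0.05*e1 + 2.83*e2


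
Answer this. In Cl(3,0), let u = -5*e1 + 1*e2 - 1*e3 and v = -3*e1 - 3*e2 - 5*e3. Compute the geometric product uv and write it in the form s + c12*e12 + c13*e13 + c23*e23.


In Cl(3,0): e_i^2 = 1, e_ie_j = -e_je_i for i != j.
Scalar part = u . v = (-5)*(-3) + 1*(-3) + (-1)*(-5)
= 15 + (-3) + 5 = 17
e12 coeff = (-5)*(-3) - 1*(-3) = 15 - (-3) = 18
e13 coeff = (-5)*(-5) - (-1)*(-3) = 25 - 3 = 22
e23 coeff = 1*(-5) - (-1)*(-3) = -5 - 3 = -8
uv = 17 + 18*e12 + 22*e13 - 8*e23


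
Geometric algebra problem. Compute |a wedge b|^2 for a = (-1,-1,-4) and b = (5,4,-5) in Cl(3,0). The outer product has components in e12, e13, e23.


a wedge b = (a1*b2 - a2*b1)*e12 + (a1*b3 - a3*b1)*e13 + (a2*b3 - a3*b2)*e23
e12 coeff: (-1)*4 - (-1)*5 = -4 - (-5) = 1
e13 coeff: (-1)*(-5) - (-4)*5 = 5 - (-20) = 25
e23 coeff: (-1)*(-5) - (-4)*4 = 5 - (-16) = 21
|a wedge b|^2 = 1^2 + 25^2 + 21^2
= 1 + 625 + 441
= 1067


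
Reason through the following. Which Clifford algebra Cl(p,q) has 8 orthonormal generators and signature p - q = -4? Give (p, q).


We need p + q = 8 and p - q = -4.
Adding: 2p = 8 + (-4) = 4, so p = 2.
Then q = 8 - 2 = 6.
(p, q) = (2, 6)


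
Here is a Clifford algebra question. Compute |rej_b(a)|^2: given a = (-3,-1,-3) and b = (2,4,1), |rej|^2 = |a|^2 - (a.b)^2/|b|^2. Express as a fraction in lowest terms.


|a|^2 = (-3)^2 + (-1)^2 + (-3)^2 = 19
|b|^2 = 2^2 + 4^2 + 1^2 = 21
a . b = (-3)*2 + (-1)*4 + (-3)*1 = -13
(a.b)^2 = (-13)^2 = 169
|rej|^2 = 19 - 169/21
= (399 - 169)/21
= 230/21
In lowest terms: 230/21


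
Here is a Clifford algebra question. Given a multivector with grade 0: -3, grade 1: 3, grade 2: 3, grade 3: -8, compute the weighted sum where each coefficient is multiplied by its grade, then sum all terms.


Grade-weighted sum = sum of grade_k * coefficient_k
0*(-3) = 0
1*3 = 3
2*3 = 6
3*(-8) = -24
Total = 0 + 3 + 6 + (-24) = -15


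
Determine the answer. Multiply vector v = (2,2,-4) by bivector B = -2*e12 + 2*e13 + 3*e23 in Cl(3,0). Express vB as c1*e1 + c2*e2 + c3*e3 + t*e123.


vB has grade-1 (vector) and grade-3 (trivector) parts: vB = (v _| B) + (v ^ B).
Vector part <vB>_1:
  e1: -v2*b12 - v3*b13 = -(2)*(-2) - (-4)*(2) = 12
  e2: v1*b12 - v3*b23 = (2)*(-2) - (-4)*(3) = 8
  e3: v1*b13 + v2*b23 = (2)*(2) + (2)*(3) = 10
Trivector part <vB>_3:
  e123: v1*b23 - v2*b13 + v3*b12 = (2)*(3) - (2)*(2) + (-4)*(-2) = 10
vB = 12*e1 + 8*e2 + 10*e3 + 10*e123


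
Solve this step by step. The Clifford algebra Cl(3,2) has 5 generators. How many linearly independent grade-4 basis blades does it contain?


Number of grade-k basis blades in Cl(p,q) with n = p + q is C(n, k).
n = 3 + 2 = 5
C(5, 4) = 5! / (4! * 1!)
= 120 / (24 * 1)
= 5


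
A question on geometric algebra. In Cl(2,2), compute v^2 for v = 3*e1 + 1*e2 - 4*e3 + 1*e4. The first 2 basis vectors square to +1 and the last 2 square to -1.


v^2 = sum of c_i^2 * e_i^2
Positive signature terms (e_i^2 = +1): 3^2 + 1^2 = 10
Negative signature terms (e_j^2 = -1): (-4)^2 + 1^2 = 17
v^2 = 10 - 17 = -7


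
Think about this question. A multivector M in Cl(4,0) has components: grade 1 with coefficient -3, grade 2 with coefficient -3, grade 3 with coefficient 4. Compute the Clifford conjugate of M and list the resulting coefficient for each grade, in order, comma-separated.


Clifford conjugate sign for grade k: (-1)^(k(k+1)/2)
Grade 1: (-1)^(1*2/2) = (-1)^1 = -1, coeff -3 -> 3
Grade 2: (-1)^(2*3/2) = (-1)^3 = -1, coeff -3 -> 3
Grade 3: (-1)^(3*4/2) = (-1)^6 = 1, coeff 4 -> 4
Conjugated coefficients: 3, 3, 4


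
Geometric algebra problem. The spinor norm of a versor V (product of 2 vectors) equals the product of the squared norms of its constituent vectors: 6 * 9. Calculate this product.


Spinor norm N(V) = |v1|^2 * |v2|^2 * ... * |v2|^2
= 6 * 9
Running product: 6, 54
N(V) = 54


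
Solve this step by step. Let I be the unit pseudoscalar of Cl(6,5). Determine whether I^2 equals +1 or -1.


The pseudoscalar I = e1...e_n (product of all n generators) of Cl(p,q) satisfies I^2 = (-1)^(q + n(n-1)/2).
p = 6, q = 5, n = p + q = 11
n(n-1)/2 = 11 * 10 / 2 = 55
Exponent = q + n(n-1)/2 = 5 + 55 = 60
I^2 = (-1)^60 = +1


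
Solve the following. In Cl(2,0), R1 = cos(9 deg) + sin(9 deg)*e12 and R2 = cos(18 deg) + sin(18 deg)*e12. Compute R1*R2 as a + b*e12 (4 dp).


Same-plane rotors commute and their half-angles add:
R1*R2 = cos(a1 + a2) + sin(a1 + a2)*e12.
a1 + a2 = 9 + 18 = 27 deg
cos(27 deg) = 0.8910
sin(27 deg) = 0.4540
R1*R2 = 0.8910 + 0.4540*e12


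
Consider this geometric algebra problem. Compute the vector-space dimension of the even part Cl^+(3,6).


Even subalgebra dimension = 2^(n-1)
n = 3 + 6 = 9
2^(9 - 1) = 2^8 = 256
Verification: sum of C(9,k) for even k = 1 + 36 + 126 + 84 + 9 = 256
Result = 256


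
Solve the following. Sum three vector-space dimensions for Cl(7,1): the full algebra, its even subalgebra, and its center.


n = 7 + 1 = 8
Total dim = 2^8 = 256
Even subalgebra dim = 2^7 = 128
n is even, so center dim = 1
Sum = 256 + 128 + 1 = 385


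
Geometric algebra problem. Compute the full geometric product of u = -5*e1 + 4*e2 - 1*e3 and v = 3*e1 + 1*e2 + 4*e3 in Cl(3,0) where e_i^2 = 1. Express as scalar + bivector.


In Cl(3,0): e_i^2 = 1, e_ie_j = -e_je_i for i != j.
Scalar part = u . v = (-5)*3 + 4*1 + (-1)*4
= -15 + 4 + (-4) = -15
e12 coeff = (-5)*1 - 4*3 = -5 - 12 = -17
e13 coeff = (-5)*4 - (-1)*3 = -20 - (-3) = -17
e23 coeff = 4*4 - (-1)*1 = 16 - (-1) = 17
uv = -15 - 17*e12 - 17*e13 + 17*e23


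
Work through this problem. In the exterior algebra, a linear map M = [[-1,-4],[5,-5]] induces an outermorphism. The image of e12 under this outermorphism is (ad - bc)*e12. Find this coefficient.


The outermorphism of a linear map f sends e1^e2 to f(e1)^f(e2).
f(e1) = -1*e1 + 5*e2
f(e2) = -4*e1 - 5*e2
f(e1) ^ f(e2) = (-1*e1 + 5*e2) ^ (-4*e1 - 5*e2)
= (-1)*(-5)*e12 + 5*(-4)*e21
= (5 - (-20))*e12
= 25*e12
Coefficient = 25


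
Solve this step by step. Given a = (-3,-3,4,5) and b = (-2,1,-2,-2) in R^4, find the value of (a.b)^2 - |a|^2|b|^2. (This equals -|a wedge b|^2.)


a . b = (-3)*(-2) + (-3)*1 + 4*(-2) + 5*(-2)
= 6 + (-3) + (-8) + (-10) = -15
|a|^2 = (-3)^2 + (-3)^2 + 4^2 + 5^2 = 59
|b|^2 = (-2)^2 + 1^2 + (-2)^2 + (-2)^2 = 13
(a.b)^2 = (-15)^2 = 225
|a|^2 * |b|^2 = 59 * 13 = 767
Result = 225 - 767 = -542


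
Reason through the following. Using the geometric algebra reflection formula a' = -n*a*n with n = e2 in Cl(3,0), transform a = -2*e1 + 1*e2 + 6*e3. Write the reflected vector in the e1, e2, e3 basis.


Reflection formula: a' = -n*a*n, with n = e2 (unit vector, n^2 = 1).
For reflection through hyperplane perp to e2:
The component along e2 flips sign, others stay.
a = (-2, 1, 6)
a' = (-2, -1, 6)
a' = -2*e1 - 1*e2 + 6*e3


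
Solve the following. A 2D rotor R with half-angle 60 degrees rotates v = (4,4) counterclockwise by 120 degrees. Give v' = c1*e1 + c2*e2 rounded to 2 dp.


Rotor R = cos(60deg) - sin(60deg)*e12
Rotation angle theta = 2 * 60 = 120 degrees
v' = R*v*~R rotates v by theta.
cos(120deg) = -0.5000, sin(120deg) = 0.8660
v'_1 = 4*cos(120deg) - 4*sin(120deg)
= 4*(-0.5000) - 4*0.8660
= -5.46
v'_2 = 4*sin(120deg) + 4*cos(120deg)
= 4*0.8660 + 4*(-0.5000)
= 1.46
v' = -5.46*e1 + 1.46*e2


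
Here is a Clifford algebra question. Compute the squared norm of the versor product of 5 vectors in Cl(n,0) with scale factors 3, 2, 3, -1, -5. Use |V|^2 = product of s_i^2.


Each vector v_i has |v_i|^2 = s_i^2
Squared scales: 3^2 = 9, 2^2 = 4, 3^2 = 9, (-1)^2 = 1, (-5)^2 = 25
|V|^2 = 9 * 4 * 9 * 1 * 25
= 8100


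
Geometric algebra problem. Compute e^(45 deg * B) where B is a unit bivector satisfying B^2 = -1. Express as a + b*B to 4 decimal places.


For a unit bivector B with B^2 = -1, the exponential series gives
e^(theta*B) = cos(theta) + sin(theta)*B (the GA analogue of Euler's formula).
theta = 45 degrees = 0.785398 rad
cos(45 deg) = 0.7071
sin(45 deg) = 0.7071
exp(theta*B) = 0.7071 + 0.7071*B


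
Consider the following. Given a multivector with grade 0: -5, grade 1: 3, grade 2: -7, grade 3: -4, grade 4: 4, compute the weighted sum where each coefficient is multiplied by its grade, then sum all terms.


Grade-weighted sum = sum of grade_k * coefficient_k
0*(-5) = 0
1*3 = 3
2*(-7) = -14
3*(-4) = -12
4*4 = 16
Total = 0 + 3 + (-14) + (-12) + 16 = -7


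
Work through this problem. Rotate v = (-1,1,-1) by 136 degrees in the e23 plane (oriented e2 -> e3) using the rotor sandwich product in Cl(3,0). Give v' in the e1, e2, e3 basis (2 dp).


Rotor R = cos(68deg) - sin(68deg)*e23
Rotation angle theta = 2 * 68 = 136 degrees in the e23 plane (e2 -> e3).
The component perpendicular to the plane (e1) is invariant: v'_1 = v1 = -1.00
cos(136deg) = -0.7193, sin(136deg) = 0.6947
v'_2 = v2*cos(theta) - v3*sin(theta) = 1*(-0.7193) - (-1)*0.6947 = -0.02
v'_3 = v2*sin(theta) + v3*cos(theta) = 1*0.6947 + (-1)*(-0.7193) = 1.41
v' = -1.00*e1 - 0.02*e2 + 1.41*e3


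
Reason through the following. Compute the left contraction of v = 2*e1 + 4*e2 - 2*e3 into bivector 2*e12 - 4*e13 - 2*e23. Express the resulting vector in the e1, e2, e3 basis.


Left contraction v _| B = <vB>_1 (grade-1 part of the geometric product vB).
Using e1_|e12 = e2, e2_|e12 = -e1, e1_|e13 = e3, e3_|e13 = -e1, e2_|e23 = e3, e3_|e23 = -e2:
e1 coeff: -v2*b12 - v3*b13 = -(4)*(2) - (-2)*(-4) = -16
e2 coeff: v1*b12 - v3*b23 = (2)*(2) - (-2)*(-2) = 0
e3 coeff: v1*b13 + v2*b23 = (2)*(-4) + (4)*(-2) = -16
v _| B = -16*e1 + 0*e2 - 16*e3


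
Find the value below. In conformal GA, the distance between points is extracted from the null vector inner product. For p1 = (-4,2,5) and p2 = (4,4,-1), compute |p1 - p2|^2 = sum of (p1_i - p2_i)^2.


p1 - p2 = (-8, -2, 6)
|p1 - p2|^2 = (-8)^2 + (-2)^2 + 6^2
= 64 + 4 + 36
= 104


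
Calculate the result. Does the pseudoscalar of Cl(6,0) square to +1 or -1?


The pseudoscalar I = e1...e_n (product of all n generators) of Cl(p,q) satisfies I^2 = (-1)^(q + n(n-1)/2).
p = 6, q = 0, n = p + q = 6
n(n-1)/2 = 6 * 5 / 2 = 15
Exponent = q + n(n-1)/2 = 0 + 15 = 15
I^2 = (-1)^15 = -1


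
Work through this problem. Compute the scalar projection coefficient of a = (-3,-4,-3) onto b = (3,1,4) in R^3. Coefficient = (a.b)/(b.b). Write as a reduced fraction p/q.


Projection coefficient = (a . b) / (b . b)
a . b = (-3)*3 + (-4)*1 + (-3)*4
= -9 + (-4) + (-12) = -25
b . b = 3^2 + 1^2 + 4^2
= 9 + 1 + 16 = 26
Coefficient = -25/26
In lowest terms: -25/26


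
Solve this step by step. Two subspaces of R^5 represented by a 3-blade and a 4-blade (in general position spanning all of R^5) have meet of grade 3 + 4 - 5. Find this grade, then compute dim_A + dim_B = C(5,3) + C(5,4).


Meet grade = grade(A) + grade(B) - n
= 3 + 4 - 5 = 2
C(5,3) = 10
C(5,4) = 5
dim_A + dim_B = 10 + 5 = 15


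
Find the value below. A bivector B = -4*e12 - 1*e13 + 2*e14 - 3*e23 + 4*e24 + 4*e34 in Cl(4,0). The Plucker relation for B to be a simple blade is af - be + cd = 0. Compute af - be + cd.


Plucker relation: af - be + cd
a*f = (-4)*4 = -16
b*e = (-1)*4 = -4
c*d = 2*(-3) = -6
af - be + cd = -16 - (-4) + (-6)
= -18


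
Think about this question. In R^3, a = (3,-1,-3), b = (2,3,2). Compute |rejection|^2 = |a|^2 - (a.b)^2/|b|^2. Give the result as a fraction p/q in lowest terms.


|a|^2 = 3^2 + (-1)^2 + (-3)^2 = 19
|b|^2 = 2^2 + 3^2 + 2^2 = 17
a . b = 3*2 + (-1)*3 + (-3)*2 = -3
(a.b)^2 = (-3)^2 = 9
|rej|^2 = 19 - 9/17
= (323 - 9)/17
= 314/17
In lowest terms: 314/17


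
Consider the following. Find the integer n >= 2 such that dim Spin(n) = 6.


dim Spin(n) = dim so(n) = n(n-1)/2.
Solve n(n-1)/2 = 6, i.e. n^2 - n - 12 = 0.
Discriminant = 1 + 8*6 = 49
n = (1 + sqrt(49))/2 = (1 + 7)/2 = 4


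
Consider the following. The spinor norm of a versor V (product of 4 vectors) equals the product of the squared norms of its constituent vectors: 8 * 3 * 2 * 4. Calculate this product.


Spinor norm N(V) = |v1|^2 * |v2|^2 * ... * |v4|^2
= 8 * 3 * 2 * 4
Running product: 8, 24, 48, 192
N(V) = 192


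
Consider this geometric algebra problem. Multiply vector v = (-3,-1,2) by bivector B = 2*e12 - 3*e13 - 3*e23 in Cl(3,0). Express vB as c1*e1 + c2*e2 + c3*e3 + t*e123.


vB has grade-1 (vector) and grade-3 (trivector) parts: vB = (v _| B) + (v ^ B).
Vector part <vB>_1:
  e1: -v2*b12 - v3*b13 = -(-1)*(2) - (2)*(-3) = 8
  e2: v1*b12 - v3*b23 = (-3)*(2) - (2)*(-3) = 0
  e3: v1*b13 + v2*b23 = (-3)*(-3) + (-1)*(-3) = 12
Trivector part <vB>_3:
  e123: v1*b23 - v2*b13 + v3*b12 = (-3)*(-3) - (-1)*(-3) + (2)*(2) = 10
vB = 8*e1 + 0*e2 + 12*e3 + 10*e123


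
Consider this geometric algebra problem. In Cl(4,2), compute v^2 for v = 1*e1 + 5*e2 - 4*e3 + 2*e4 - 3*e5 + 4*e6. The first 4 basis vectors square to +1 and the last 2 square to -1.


v^2 = sum of c_i^2 * e_i^2
Positive signature terms (e_i^2 = +1): 1^2 + 5^2 + (-4)^2 + 2^2 = 46
Negative signature terms (e_j^2 = -1): (-3)^2 + 4^2 = 25
v^2 = 46 - 25 = 21


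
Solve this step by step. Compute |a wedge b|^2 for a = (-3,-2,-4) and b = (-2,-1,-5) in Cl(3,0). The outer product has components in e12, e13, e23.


a wedge b = (a1*b2 - a2*b1)*e12 + (a1*b3 - a3*b1)*e13 + (a2*b3 - a3*b2)*e23
e12 coeff: (-3)*(-1) - (-2)*(-2) = 3 - 4 = -1
e13 coeff: (-3)*(-5) - (-4)*(-2) = 15 - 8 = 7
e23 coeff: (-2)*(-5) - (-4)*(-1) = 10 - 4 = 6
|a wedge b|^2 = (-1)^2 + 7^2 + 6^2
= 1 + 49 + 36
= 86


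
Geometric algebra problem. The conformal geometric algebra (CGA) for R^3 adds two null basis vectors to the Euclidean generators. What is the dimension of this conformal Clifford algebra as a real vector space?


The conformal model of R^3 uses Cl(4,1): the 3 Euclidean generators plus two extra orthogonal generators e+ (e+^2 = +1) and e- (e-^2 = -1), from which the null vectors e0, einf are built.
Number of generators m = 3 + 2 = 5.
dim Cl(p,q) = 2^m = 2^5 = 32


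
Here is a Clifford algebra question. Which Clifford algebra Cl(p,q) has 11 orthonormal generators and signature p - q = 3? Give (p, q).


We need p + q = 11 and p - q = 3.
Adding: 2p = 11 + 3 = 14, so p = 7.
Then q = 11 - 7 = 4.
(p, q) = (7, 4)


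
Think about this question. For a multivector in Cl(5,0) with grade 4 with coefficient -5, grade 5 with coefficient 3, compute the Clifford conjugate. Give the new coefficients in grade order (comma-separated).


Clifford conjugate sign for grade k: (-1)^(k(k+1)/2)
Grade 4: (-1)^(4*5/2) = (-1)^10 = 1, coeff -5 -> -5
Grade 5: (-1)^(5*6/2) = (-1)^15 = -1, coeff 3 -> -3
Conjugated coefficients: -5, -3


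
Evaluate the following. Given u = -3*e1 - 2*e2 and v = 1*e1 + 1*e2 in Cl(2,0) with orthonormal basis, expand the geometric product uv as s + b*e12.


Expand: (-3*e1 - 2*e2)(1*e1 + 1*e2)
= (-3)*1*e1e1 + (-3)*1*e1e2 + (-2)*1*e2e1 + (-2)*1*e2e2
Using e1^2 = e2^2 = 1, e2e1 = -e1e2:
Scalar part s = (-3)*1 + (-2)*1 = -3 + (-2) = -5
Bivector part b = (-3)*1 - (-2)*1 = -3 - (-2) = -1
uv = -5 - 1*e12


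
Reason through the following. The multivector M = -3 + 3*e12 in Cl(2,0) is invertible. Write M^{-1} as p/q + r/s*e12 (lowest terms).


M = -3 + 3*e12, where e12^2 = -1.
Since M commutes with its reverse ~M = a - b*e12, M * ~M = a^2 - b^2*e12^2 = a^2 + b^2.
So M^{-1} = ~M / (a^2 + b^2) = (a - b*e12)/(a^2 + b^2).
a^2 + b^2 = 9 + 9 = 18
Scalar part = -3/18 = -1/6
Bivector coeff = -3/18 = -1/6
M^{-1} = -1/6 - 1/6*e12


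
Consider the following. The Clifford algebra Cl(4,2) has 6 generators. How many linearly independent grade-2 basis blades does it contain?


Number of grade-k basis blades in Cl(p,q) with n = p + q is C(n, k).
n = 4 + 2 = 6
C(6, 2) = 6! / (2! * 4!)
= 720 / (2 * 24)
= 15


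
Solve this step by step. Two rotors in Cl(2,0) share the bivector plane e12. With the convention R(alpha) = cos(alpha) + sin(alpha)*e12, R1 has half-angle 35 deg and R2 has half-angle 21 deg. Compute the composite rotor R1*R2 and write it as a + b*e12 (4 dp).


Same-plane rotors commute and their half-angles add:
R1*R2 = cos(a1 + a2) + sin(a1 + a2)*e12.
a1 + a2 = 35 + 21 = 56 deg
cos(56 deg) = 0.5592
sin(56 deg) = 0.8290
R1*R2 = 0.5592 + 0.8290*e12


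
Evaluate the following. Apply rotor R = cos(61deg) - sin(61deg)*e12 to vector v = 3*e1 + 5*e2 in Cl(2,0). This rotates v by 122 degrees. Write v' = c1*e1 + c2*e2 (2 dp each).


Rotor R = cos(61deg) - sin(61deg)*e12
Rotation angle theta = 2 * 61 = 122 degrees
v' = R*v*~R rotates v by theta.
cos(122deg) = -0.5299, sin(122deg) = 0.8480
v'_1 = 3*cos(122deg) - 5*sin(122deg)
= 3*(-0.5299) - 5*0.8480
= -5.83
v'_2 = 3*sin(122deg) + 5*cos(122deg)
= 3*0.8480 + 5*(-0.5299)
= -0.11
v' = -5.83*e1 - 0.11*e2


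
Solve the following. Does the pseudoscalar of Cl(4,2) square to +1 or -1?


The pseudoscalar I = e1...e_n (product of all n generators) of Cl(p,q) satisfies I^2 = (-1)^(q + n(n-1)/2).
p = 4, q = 2, n = p + q = 6
n(n-1)/2 = 6 * 5 / 2 = 15
Exponent = q + n(n-1)/2 = 2 + 15 = 17
I^2 = (-1)^17 = -1


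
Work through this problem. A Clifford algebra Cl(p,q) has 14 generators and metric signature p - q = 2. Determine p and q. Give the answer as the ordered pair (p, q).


We need p + q = 14 and p - q = 2.
Adding: 2p = 14 + 2 = 16, so p = 8.
Then q = 14 - 8 = 6.
(p, q) = (8, 6)


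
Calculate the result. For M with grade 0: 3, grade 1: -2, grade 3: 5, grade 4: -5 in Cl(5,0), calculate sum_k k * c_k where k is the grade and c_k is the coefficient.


Grade-weighted sum = sum of grade_k * coefficient_k
0*3 = 0
1*(-2) = -2
3*5 = 15
4*(-5) = -20
Total = 0 + (-2) + 15 + (-20) = -7


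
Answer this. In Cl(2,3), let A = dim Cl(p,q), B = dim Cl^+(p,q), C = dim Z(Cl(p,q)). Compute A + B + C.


n = 2 + 3 = 5
Total dim = 2^5 = 32
Even subalgebra dim = 2^4 = 16
n is odd, so center dim = 2
Sum = 32 + 16 + 2 = 50


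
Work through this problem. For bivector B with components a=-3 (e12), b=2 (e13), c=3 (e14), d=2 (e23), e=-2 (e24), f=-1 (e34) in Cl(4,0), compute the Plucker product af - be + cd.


Plucker relation: af - be + cd
a*f = (-3)*(-1) = 3
b*e = 2*(-2) = -4
c*d = 3*2 = 6
af - be + cd = 3 - (-4) + 6
= 13


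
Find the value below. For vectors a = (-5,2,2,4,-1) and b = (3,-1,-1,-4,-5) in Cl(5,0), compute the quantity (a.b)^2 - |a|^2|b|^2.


a . b = (-5)*3 + 2*(-1) + 2*(-1) + 4*(-4) + (-1)*(-5)
= -15 + (-2) + (-2) + (-16) + 5 = -30
|a|^2 = (-5)^2 + 2^2 + 2^2 + 4^2 + (-1)^2 = 50
|b|^2 = 3^2 + (-1)^2 + (-1)^2 + (-4)^2 + (-5)^2 = 52
(a.b)^2 = (-30)^2 = 900
|a|^2 * |b|^2 = 50 * 52 = 2600
Result = 900 - 2600 = -1700


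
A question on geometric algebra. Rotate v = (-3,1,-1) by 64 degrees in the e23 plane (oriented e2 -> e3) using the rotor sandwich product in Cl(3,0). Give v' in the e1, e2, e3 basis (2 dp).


Rotor R = cos(32deg) - sin(32deg)*e23
Rotation angle theta = 2 * 32 = 64 degrees in the e23 plane (e2 -> e3).
The component perpendicular to the plane (e1) is invariant: v'_1 = v1 = -3.00
cos(64deg) = 0.4384, sin(64deg) = 0.8988
v'_2 = v2*cos(theta) - v3*sin(theta) = 1*0.4384 - (-1)*0.8988 = 1.34
v'_3 = v2*sin(theta) + v3*cos(theta) = 1*0.8988 + (-1)*0.4384 = 0.46
v' = -3.00*e1 + 1.34*e2 + 0.46*e3


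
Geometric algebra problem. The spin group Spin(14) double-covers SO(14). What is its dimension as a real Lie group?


Spin(n) double-covers SO(n); both have Lie algebra so(n) of dimension n(n-1)/2.
n = 14
n(n-1) = 14 * 13 = 182
dim Spin(14) = 182/2 = 91


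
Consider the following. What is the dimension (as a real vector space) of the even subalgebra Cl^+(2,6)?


Even subalgebra dimension = 2^(n-1)
n = 2 + 6 = 8
2^(8 - 1) = 2^7 = 128
Verification: sum of C(8,k) for even k = 1 + 28 + 70 + 28 + 1 = 128
Result = 128


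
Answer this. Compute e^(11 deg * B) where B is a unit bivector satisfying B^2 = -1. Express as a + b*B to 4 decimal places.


For a unit bivector B with B^2 = -1, the exponential series gives
e^(theta*B) = cos(theta) + sin(theta)*B (the GA analogue of Euler's formula).
theta = 11 degrees = 0.191986 rad
cos(11 deg) = 0.9816
sin(11 deg) = 0.1908
exp(theta*B) = 0.9816 + 0.1908*B


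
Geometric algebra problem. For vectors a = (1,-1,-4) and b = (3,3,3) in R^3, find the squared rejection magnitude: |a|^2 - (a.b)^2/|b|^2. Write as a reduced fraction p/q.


|a|^2 = 1^2 + (-1)^2 + (-4)^2 = 18
|b|^2 = 3^2 + 3^2 + 3^2 = 27
a . b = 1*3 + (-1)*3 + (-4)*3 = -12
(a.b)^2 = (-12)^2 = 144
|rej|^2 = 18 - 144/27
= (486 - 144)/27
= 342/27
In lowest terms: 38/3


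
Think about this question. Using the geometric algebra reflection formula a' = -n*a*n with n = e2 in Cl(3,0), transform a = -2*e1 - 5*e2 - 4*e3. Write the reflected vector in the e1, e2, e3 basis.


Reflection formula: a' = -n*a*n, with n = e2 (unit vector, n^2 = 1).
For reflection through hyperplane perp to e2:
The component along e2 flips sign, others stay.
a = (-2, -5, -4)
a' = (-2, 5, -4)
a' = -2*e1 + 5*e2 - 4*e3


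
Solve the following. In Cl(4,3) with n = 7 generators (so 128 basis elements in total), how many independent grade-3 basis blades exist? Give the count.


Number of grade-k basis blades in Cl(p,q) with n = p + q is C(n, k).
n = 4 + 3 = 7
C(7, 3) = 7! / (3! * 4!)
= 5040 / (6 * 24)
= 35


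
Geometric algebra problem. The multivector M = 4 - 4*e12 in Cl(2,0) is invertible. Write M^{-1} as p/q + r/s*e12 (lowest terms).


M = 4 - 4*e12, where e12^2 = -1.
Since M commutes with its reverse ~M = a - b*e12, M * ~M = a^2 - b^2*e12^2 = a^2 + b^2.
So M^{-1} = ~M / (a^2 + b^2) = (a - b*e12)/(a^2 + b^2).
a^2 + b^2 = 16 + 16 = 32
Scalar part = 4/32 = 1/8
Bivector coeff = 4/32 = 1/8
M^{-1} = 1/8 + 1/8*e12


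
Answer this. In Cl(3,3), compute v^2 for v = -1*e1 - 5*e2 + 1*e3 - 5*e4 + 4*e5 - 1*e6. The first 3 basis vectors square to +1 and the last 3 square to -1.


v^2 = sum of c_i^2 * e_i^2
Positive signature terms (e_i^2 = +1): (-1)^2 + (-5)^2 + 1^2 = 27
Negative signature terms (e_j^2 = -1): (-5)^2 + 4^2 + (-1)^2 = 42
v^2 = 27 - 42 = -15


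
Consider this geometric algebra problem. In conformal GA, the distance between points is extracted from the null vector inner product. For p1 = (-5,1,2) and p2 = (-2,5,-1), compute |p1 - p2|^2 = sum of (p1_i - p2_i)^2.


p1 - p2 = (-3, -4, 3)
|p1 - p2|^2 = (-3)^2 + (-4)^2 + 3^2
= 9 + 16 + 9
= 34


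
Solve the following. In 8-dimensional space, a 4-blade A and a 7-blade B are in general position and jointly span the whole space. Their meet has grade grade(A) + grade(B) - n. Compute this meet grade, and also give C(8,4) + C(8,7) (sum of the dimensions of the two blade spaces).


Meet grade = grade(A) + grade(B) - n
= 4 + 7 - 8 = 3
C(8,4) = 70
C(8,7) = 8
dim_A + dim_B = 70 + 8 = 78


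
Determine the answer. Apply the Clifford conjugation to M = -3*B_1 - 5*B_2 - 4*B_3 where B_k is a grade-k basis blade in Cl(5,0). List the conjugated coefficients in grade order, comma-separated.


Clifford conjugate sign for grade k: (-1)^(k(k+1)/2)
Grade 1: (-1)^(1*2/2) = (-1)^1 = -1, coeff -3 -> 3
Grade 2: (-1)^(2*3/2) = (-1)^3 = -1, coeff -5 -> 5
Grade 3: (-1)^(3*4/2) = (-1)^6 = 1, coeff -4 -> -4
Conjugated coefficients: 3, 5, -4


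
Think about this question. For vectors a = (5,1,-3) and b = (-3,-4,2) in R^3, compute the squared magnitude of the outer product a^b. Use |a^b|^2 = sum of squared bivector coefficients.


a wedge b = (a1*b2 - a2*b1)*e12 + (a1*b3 - a3*b1)*e13 + (a2*b3 - a3*b2)*e23
e12 coeff: 5*(-4) - 1*(-3) = -20 - (-3) = -17
e13 coeff: 5*2 - (-3)*(-3) = 10 - 9 = 1
e23 coeff: 1*2 - (-3)*(-4) = 2 - 12 = -10
|a wedge b|^2 = (-17)^2 + 1^2 + (-10)^2
= 289 + 1 + 100
= 390


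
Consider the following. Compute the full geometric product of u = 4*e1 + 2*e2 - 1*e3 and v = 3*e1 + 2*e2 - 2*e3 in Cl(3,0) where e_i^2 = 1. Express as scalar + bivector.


In Cl(3,0): e_i^2 = 1, e_ie_j = -e_je_i for i != j.
Scalar part = u . v = 4*3 + 2*2 + (-1)*(-2)
= 12 + 4 + 2 = 18
e12 coeff = 4*2 - 2*3 = 8 - 6 = 2
e13 coeff = 4*(-2) - (-1)*3 = -8 - (-3) = -5
e23 coeff = 2*(-2) - (-1)*2 = -4 - (-2) = -2
uv = 18 + 2*e12 - 5*e13 - 2*e23


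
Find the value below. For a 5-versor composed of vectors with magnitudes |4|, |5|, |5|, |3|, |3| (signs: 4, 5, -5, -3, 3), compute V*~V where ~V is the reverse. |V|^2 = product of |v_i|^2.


Each vector v_i has |v_i|^2 = s_i^2
Squared scales: 4^2 = 16, 5^2 = 25, (-5)^2 = 25, (-3)^2 = 9, 3^2 = 9
|V|^2 = 16 * 25 * 25 * 9 * 9
= 810000


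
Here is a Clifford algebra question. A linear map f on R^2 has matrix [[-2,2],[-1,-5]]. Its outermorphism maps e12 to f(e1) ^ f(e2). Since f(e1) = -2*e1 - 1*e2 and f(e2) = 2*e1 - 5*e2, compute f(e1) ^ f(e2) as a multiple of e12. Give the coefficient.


The outermorphism of a linear map f sends e1^e2 to f(e1)^f(e2).
f(e1) = -2*e1 - 1*e2
f(e2) = 2*e1 - 5*e2
f(e1) ^ f(e2) = (-2*e1 - 1*e2) ^ (2*e1 - 5*e2)
= (-2)*(-5)*e12 + (-1)*2*e21
= (10 - (-2))*e12
= 12*e12
Coefficient = 12


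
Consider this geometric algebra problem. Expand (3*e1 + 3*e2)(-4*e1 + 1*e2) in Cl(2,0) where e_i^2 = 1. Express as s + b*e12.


Expand: (3*e1 + 3*e2)(-4*e1 + 1*e2)
= 3*(-4)*e1e1 + 3*1*e1e2 + 3*(-4)*e2e1 + 3*1*e2e2
Using e1^2 = e2^2 = 1, e2e1 = -e1e2:
Scalar part s = 3*(-4) + 3*1 = -12 + 3 = -9
Bivector part b = 3*1 - 3*(-4) = 3 - (-12) = 15
uv = -9 + 15*e12


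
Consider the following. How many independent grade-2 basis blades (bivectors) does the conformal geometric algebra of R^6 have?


The conformal model of R^6 uses Cl(7,1) with m = 6 + 2 = 8 generators.
Number of grade-2 blades = C(m, 2) = C(8, 2)
= 8*7/2 = 28


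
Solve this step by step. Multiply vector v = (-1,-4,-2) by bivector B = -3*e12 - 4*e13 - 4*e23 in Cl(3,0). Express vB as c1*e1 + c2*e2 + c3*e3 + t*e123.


vB has grade-1 (vector) and grade-3 (trivector) parts: vB = (v _| B) + (v ^ B).
Vector part <vB>_1:
  e1: -v2*b12 - v3*b13 = -(-4)*(-3) - (-2)*(-4) = -20
  e2: v1*b12 - v3*b23 = (-1)*(-3) - (-2)*(-4) = -5
  e3: v1*b13 + v2*b23 = (-1)*(-4) + (-4)*(-4) = 20
Trivector part <vB>_3:
  e123: v1*b23 - v2*b13 + v3*b12 = (-1)*(-4) - (-4)*(-4) + (-2)*(-3) = -6
vB = -20*e1 - 5*e2 + 20*e3 - 6*e123


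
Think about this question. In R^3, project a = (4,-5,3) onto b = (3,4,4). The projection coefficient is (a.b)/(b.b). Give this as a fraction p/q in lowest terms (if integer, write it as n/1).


Projection coefficient = (a . b) / (b . b)
a . b = 4*3 + (-5)*4 + 3*4
= 12 + (-20) + 12 = 4
b . b = 3^2 + 4^2 + 4^2
= 9 + 16 + 16 = 41
Coefficient = 4/41
In lowest terms: 4/41


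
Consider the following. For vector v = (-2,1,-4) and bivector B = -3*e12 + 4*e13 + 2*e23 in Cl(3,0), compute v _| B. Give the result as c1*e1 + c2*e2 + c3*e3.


Left contraction v _| B = <vB>_1 (grade-1 part of the geometric product vB).
Using e1_|e12 = e2, e2_|e12 = -e1, e1_|e13 = e3, e3_|e13 = -e1, e2_|e23 = e3, e3_|e23 = -e2:
e1 coeff: -v2*b12 - v3*b13 = -(1)*(-3) - (-4)*(4) = 19
e2 coeff: v1*b12 - v3*b23 = (-2)*(-3) - (-4)*(2) = 14
e3 coeff: v1*b13 + v2*b23 = (-2)*(4) + (1)*(2) = -6
v _| B = 19*e1 + 14*e2 - 6*e3


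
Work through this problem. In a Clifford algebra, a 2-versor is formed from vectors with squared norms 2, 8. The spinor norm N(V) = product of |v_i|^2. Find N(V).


Spinor norm N(V) = |v1|^2 * |v2|^2 * ... * |v2|^2
= 2 * 8
Running product: 2, 16
N(V) = 16


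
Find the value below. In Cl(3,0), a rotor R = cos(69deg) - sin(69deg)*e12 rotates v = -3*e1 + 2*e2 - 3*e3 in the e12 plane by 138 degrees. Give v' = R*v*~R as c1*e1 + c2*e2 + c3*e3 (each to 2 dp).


Rotor R = cos(69deg) - sin(69deg)*e12
Rotation angle theta = 2 * 69 = 138 degrees in the e12 plane (e1 -> e2).
The component perpendicular to the plane (e3) is invariant: v'_3 = v3 = -3.00
cos(138deg) = -0.7431, sin(138deg) = 0.6691
v'_1 = v1*cos(theta) - v2*sin(theta) = -3*(-0.7431) - 2*0.6691 = 0.89
v'_2 = v1*sin(theta) + v2*cos(theta) = -3*0.6691 + 2*(-0.7431) = -3.49
v' = 0.89*e1 - 3.49*e2 - 3.00*e3


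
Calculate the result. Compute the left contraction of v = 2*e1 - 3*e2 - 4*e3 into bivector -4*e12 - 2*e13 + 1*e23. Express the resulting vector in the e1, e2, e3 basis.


Left contraction v _| B = <vB>_1 (grade-1 part of the geometric product vB).
Using e1_|e12 = e2, e2_|e12 = -e1, e1_|e13 = e3, e3_|e13 = -e1, e2_|e23 = e3, e3_|e23 = -e2:
e1 coeff: -v2*b12 - v3*b13 = -(-3)*(-4) - (-4)*(-2) = -20
e2 coeff: v1*b12 - v3*b23 = (2)*(-4) - (-4)*(1) = -4
e3 coeff: v1*b13 + v2*b23 = (2)*(-2) + (-3)*(1) = -7
v _| B = -20*e1 - 4*e2 - 7*e3


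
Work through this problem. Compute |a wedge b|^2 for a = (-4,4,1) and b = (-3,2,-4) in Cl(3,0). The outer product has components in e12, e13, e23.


a wedge b = (a1*b2 - a2*b1)*e12 + (a1*b3 - a3*b1)*e13 + (a2*b3 - a3*b2)*e23
e12 coeff: (-4)*2 - 4*(-3) = -8 - (-12) = 4
e13 coeff: (-4)*(-4) - 1*(-3) = 16 - (-3) = 19
e23 coeff: 4*(-4) - 1*2 = -16 - 2 = -18
|a wedge b|^2 = 4^2 + 19^2 + (-18)^2
= 16 + 361 + 324
= 701
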